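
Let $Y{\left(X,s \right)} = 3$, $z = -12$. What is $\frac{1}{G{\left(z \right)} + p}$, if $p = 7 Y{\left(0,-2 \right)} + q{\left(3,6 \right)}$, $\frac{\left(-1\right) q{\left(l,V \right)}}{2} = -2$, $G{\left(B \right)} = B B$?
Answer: $\frac{1}{169} \approx 0.0059172$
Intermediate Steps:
$G{\left(B \right)} = B^{2}$
$q{\left(l,V \right)} = 4$ ($q{\left(l,V \right)} = \left(-2\right) \left(-2\right) = 4$)
$p = 25$ ($p = 7 \cdot 3 + 4 = 21 + 4 = 25$)
$\frac{1}{G{\left(z \right)} + p} = \frac{1}{\left(-12\right)^{2} + 25} = \frac{1}{144 + 25} = \frac{1}{169}$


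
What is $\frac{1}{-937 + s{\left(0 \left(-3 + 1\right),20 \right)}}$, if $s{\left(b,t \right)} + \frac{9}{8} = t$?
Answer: $- \frac{8}{7345} \approx -0.0010892$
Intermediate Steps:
$s{\left(b,t \right)} = - \frac{9}{8} + t$
$\frac{1}{-937 + s{\left(0 \left(-3 + 1\right),20 \right)}} = \frac{1}{-937 + \left(- \frac{9}{8} + 20\right)} = \frac{1}{-937 + \frac{151}{8}} = \frac{1}{- \frac{7345}{8}} = - \frac{8}{7345}$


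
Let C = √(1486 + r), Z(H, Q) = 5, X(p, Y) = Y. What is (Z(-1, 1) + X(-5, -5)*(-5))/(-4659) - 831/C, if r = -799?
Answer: -10/1553 - 277*√687/229 ≈ -31.711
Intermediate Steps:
C = √687 (C = √(1486 - 799) = √687 ≈ 26.211)
(Z(-1, 1) + X(-5, -5)*(-5))/(-4659) - 831/C = (5 - 5*(-5))/(-4659) - 831*√687/687 = (5 + 25)*(-1/4659) - 277*√687/229 = 30*(-1/4659) - 277*√687/229 = -10/1553 - 277*√687/229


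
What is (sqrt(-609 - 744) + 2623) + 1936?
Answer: 4559 + I*sqrt(1353) ≈ 4559.0 + 36.783*I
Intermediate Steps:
(sqrt(-609 - 744) + 2623) + 1936 = (sqrt(-1353) + 2623) + 1936 = (I*sqrt(1353) + 2623) + 1936 = (2623 + I*sqrt(1353)) + 1936 = 4559 + I*sqrt(1353)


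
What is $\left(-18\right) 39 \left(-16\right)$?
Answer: $11232$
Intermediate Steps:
$\left(-18\right) 39 \left(-16\right) = \left(-702\right) \left(-16\right) = 11232$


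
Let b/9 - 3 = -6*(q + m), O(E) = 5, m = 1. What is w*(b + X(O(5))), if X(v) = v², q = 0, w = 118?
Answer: -236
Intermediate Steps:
b = -27 (b = 27 + 9*(-6*(0 + 1)) = 27 + 9*(-6*1) = 27 + 9*(-6) = 27 - 54 = -27)
w*(b + X(O(5))) = 118*(-27 + 5²) = 118*(-27 + 25) = 118*(-2) = -236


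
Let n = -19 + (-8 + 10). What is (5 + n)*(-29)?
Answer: 348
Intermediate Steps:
n = -17 (n = -19 + 2 = -17)
(5 + n)*(-29) = (5 - 17)*(-29) = -12*(-29) = 348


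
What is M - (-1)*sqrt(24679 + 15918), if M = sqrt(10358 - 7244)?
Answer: sqrt(40597) + 3*sqrt(346) ≈ 257.29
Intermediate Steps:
M = 3*sqrt(346) (M = sqrt(3114) = 3*sqrt(346) ≈ 55.803)
M - (-1)*sqrt(24679 + 15918) = 3*sqrt(346) - (-1)*sqrt(24679 + 15918) = 3*sqrt(346) - (-1)*sqrt(40597) = 3*sqrt(346) + sqrt(40597) = sqrt(40597) + 3*sqrt(346)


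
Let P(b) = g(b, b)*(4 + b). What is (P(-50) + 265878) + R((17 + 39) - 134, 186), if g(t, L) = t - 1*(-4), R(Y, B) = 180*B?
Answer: 301474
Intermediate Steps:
g(t, L) = 4 + t (g(t, L) = t + 4 = 4 + t)
P(b) = (4 + b)**2 (P(b) = (4 + b)*(4 + b) = (4 + b)**2)
(P(-50) + 265878) + R((17 + 39) - 134, 186) = ((4 - 50)**2 + 265878) + 180*186 = ((-46)**2 + 265878) + 33480 = (2116 + 265878) + 33480 = 267994 + 33480 = 301474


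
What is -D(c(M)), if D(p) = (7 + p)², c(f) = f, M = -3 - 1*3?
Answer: -1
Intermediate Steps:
M = -6 (M = -3 - 3 = -6)
-D(c(M)) = -(7 - 6)² = -1*1² = -1*1 = -1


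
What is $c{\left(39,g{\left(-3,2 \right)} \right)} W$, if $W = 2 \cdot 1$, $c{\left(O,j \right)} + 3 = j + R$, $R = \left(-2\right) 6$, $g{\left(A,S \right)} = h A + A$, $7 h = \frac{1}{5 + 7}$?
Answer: $- \frac{505}{14} \approx -36.071$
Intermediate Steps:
$h = \frac{1}{84}$ ($h = \frac{1}{7 \left(5 + 7\right)} = \frac{1}{7 \cdot 12} = \frac{1}{7} \cdot \frac{1}{12} = \frac{1}{84} \approx 0.011905$)
$g{\left(A,S \right)} = \frac{85 A}{84}$ ($g{\left(A,S \right)} = \frac{A}{84} + A = \frac{85 A}{84}$)
$R = -12$
$c{\left(O,j \right)} = -15 + j$ ($c{\left(O,j \right)} = -3 + \left(j - 12\right) = -3 + \left(-12 + j\right) = -15 + j$)
$W = 2$
$c{\left(39,g{\left(-3,2 \right)} \right)} W = \left(-15 + \frac{85}{84} \left(-3\right)\right) 2 = \left(-15 - \frac{85}{28}\right) 2 = \left(- \frac{505}{28}\right) 2 = - \frac{505}{14}$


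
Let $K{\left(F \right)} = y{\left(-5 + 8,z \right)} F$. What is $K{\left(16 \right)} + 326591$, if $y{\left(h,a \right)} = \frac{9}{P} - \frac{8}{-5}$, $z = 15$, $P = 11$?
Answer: $\frac{17964633}{55} \approx 3.2663 \cdot 10^{5}$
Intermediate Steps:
$y{\left(h,a \right)} = \frac{133}{55}$ ($y{\left(h,a \right)} = \frac{9}{11} - \frac{8}{-5} = 9 \cdot \frac{1}{11} - - \frac{8}{5} = \frac{9}{11} + \frac{8}{5} = \frac{133}{55}$)
$K{\left(F \right)} = \frac{133 F}{55}$
$K{\left(16 \right)} + 326591 = \frac{133}{55} \cdot 16 + 326591 = \frac{2128}{55} + 326591 = \frac{17964633}{55}$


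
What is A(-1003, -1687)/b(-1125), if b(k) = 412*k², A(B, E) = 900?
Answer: 1/579375 ≈ 1.7260e-6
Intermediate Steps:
A(-1003, -1687)/b(-1125) = 900/((412*(-1125)²)) = 900/((412*1265625)) = 900/521437500 = 900*(1/521437500) = 1/579375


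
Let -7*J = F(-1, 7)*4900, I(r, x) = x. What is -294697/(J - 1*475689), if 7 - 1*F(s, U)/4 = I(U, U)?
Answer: 294697/475689 ≈ 0.61952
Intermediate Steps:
F(s, U) = 28 - 4*U
J = 0 (J = -(28 - 4*7)*4900/7 = -(28 - 28)*4900/7 = -0*4900 = -⅐*0 = 0)
-294697/(J - 1*475689) = -294697/(0 - 1*475689) = -294697/(0 - 475689) = -294697/(-475689) = -294697*(-1/475689) = 294697/475689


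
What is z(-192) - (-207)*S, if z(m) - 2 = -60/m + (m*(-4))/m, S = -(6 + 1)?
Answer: -23211/16 ≈ -1450.7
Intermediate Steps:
S = -7 (S = -1*7 = -7)
z(m) = -2 - 60/m (z(m) = 2 + (-60/m + (m*(-4))/m) = 2 + (-60/m + (-4*m)/m) = 2 + (-60/m - 4) = 2 + (-4 - 60/m) = -2 - 60/m)
z(-192) - (-207)*S = (-2 - 60/(-192)) - (-207)*(-7) = (-2 - 60*(-1/192)) - 1*1449 = (-2 + 5/16) - 1449 = -27/16 - 1449 = -23211/16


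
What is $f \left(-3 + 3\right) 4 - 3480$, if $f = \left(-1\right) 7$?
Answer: $-3480$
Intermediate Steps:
$f = -7$
$f \left(-3 + 3\right) 4 - 3480 = - 7 \left(-3 + 3\right) 4 - 3480 = \left(-7\right) 0 \cdot 4 - 3480 = 0 \cdot 4 - 3480 = 0 - 3480 = -3480$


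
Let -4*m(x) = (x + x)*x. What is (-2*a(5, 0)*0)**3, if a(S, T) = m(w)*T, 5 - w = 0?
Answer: 0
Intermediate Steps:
w = 5 (w = 5 - 1*0 = 5 + 0 = 5)
m(x) = -x**2/2 (m(x) = -(x + x)*x/4 = -2*x*x/4 = -x**2/2)
a(S, T) = -25*T/2 (a(S, T) = (-1/2*5**2)*T = (-1/2*25)*T = -25*T/2)
(-2*a(5, 0)*0)**3 = (-(-25)*0*0)**3 = (-2*0*0)**3 = (0*0)**3 = 0**3 = 0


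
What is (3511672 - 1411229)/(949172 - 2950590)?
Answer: -2100443/2001418 ≈ -1.0495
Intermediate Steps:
(3511672 - 1411229)/(949172 - 2950590) = 2100443/(-2001418) = 2100443*(-1/2001418) = -2100443/2001418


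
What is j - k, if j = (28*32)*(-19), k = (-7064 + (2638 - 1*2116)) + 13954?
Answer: -24436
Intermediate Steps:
k = 7412 (k = (-7064 + (2638 - 2116)) + 13954 = (-7064 + 522) + 13954 = -6542 + 13954 = 7412)
j = -17024 (j = 896*(-19) = -17024)
j - k = -17024 - 1*7412 = -17024 - 7412 = -24436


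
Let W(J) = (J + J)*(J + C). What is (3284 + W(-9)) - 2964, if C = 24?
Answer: 50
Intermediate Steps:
W(J) = 2*J*(24 + J) (W(J) = (J + J)*(J + 24) = (2*J)*(24 + J) = 2*J*(24 + J))
(3284 + W(-9)) - 2964 = (3284 + 2*(-9)*(24 - 9)) - 2964 = (3284 + 2*(-9)*15) - 2964 = (3284 - 270) - 2964 = 3014 - 2964 = 50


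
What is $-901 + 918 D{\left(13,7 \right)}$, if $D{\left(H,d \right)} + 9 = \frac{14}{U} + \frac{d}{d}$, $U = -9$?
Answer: $-9673$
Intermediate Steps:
$D{\left(H,d \right)} = - \frac{86}{9}$ ($D{\left(H,d \right)} = -9 + \left(\frac{14}{-9} + \frac{d}{d}\right) = -9 + \left(14 \left(- \frac{1}{9}\right) + 1\right) = -9 + \left(- \frac{14}{9} + 1\right) = -9 - \frac{5}{9} = - \frac{86}{9}$)
$-901 + 918 D{\left(13,7 \right)} = -901 + 918 \left(- \frac{86}{9}\right) = -901 - 8772 = -9673$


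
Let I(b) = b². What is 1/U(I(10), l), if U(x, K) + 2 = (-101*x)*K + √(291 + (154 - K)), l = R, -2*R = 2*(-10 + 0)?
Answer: -101002/10201403569 - √435/10201403569 ≈ -9.9028e-6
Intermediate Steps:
R = 10 (R = -(-10 + 0) = -(-10) = -½*(-20) = 10)
l = 10
U(x, K) = -2 + √(445 - K) - 101*K*x (U(x, K) = -2 + ((-101*x)*K + √(291 + (154 - K))) = -2 + (-101*K*x + √(445 - K)) = -2 + (√(445 - K) - 101*K*x) = -2 + √(445 - K) - 101*K*x)
1/U(I(10), l) = 1/(-2 + √(445 - 1*10) - 101*10*10²) = 1/(-2 + √(445 - 10) - 101*10*100) = 1/(-2 + √435 - 101000) = 1/(-101002 + √435)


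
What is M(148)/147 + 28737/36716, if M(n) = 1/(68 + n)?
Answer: 228123485/291451608 ≈ 0.78271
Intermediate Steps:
M(148)/147 + 28737/36716 = 1/((68 + 148)*147) + 28737/36716 = (1/147)/216 + 28737*(1/36716) = (1/216)*(1/147) + 28737/36716 = 1/31752 + 28737/36716 = 228123485/291451608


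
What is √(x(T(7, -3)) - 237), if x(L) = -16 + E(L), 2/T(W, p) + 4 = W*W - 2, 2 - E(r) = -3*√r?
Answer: √(-464099 + 129*√86)/43 ≈ 15.823*I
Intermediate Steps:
E(r) = 2 + 3*√r (E(r) = 2 - (-3)*√r = 2 + 3*√r)
T(W, p) = 2/(-6 + W²) (T(W, p) = 2/(-4 + (W*W - 2)) = 2/(-4 + (W² - 2)) = 2/(-4 + (-2 + W²)) = 2/(-6 + W²))
x(L) = -14 + 3*√L (x(L) = -16 + (2 + 3*√L) = -14 + 3*√L)
√(x(T(7, -3)) - 237) = √((-14 + 3*√(2/(-6 + 7²))) - 237) = √((-14 + 3*√(2/(-6 + 49))) - 237) = √((-14 + 3*√(2/43)) - 237) = √((-14 + 3*(√86/43)) - 237) = √((-14 + 3*√86/43) - 237) = √(-251 + 3*√86/43)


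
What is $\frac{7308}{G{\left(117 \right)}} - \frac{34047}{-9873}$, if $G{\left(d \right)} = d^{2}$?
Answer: $\frac{6644707}{1668537} \approx 3.9824$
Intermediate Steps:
$\frac{7308}{G{\left(117 \right)}} - \frac{34047}{-9873} = \frac{7308}{117^{2}} - \frac{34047}{-9873} = \frac{7308}{13689} - - \frac{3783}{1097} = 7308 \cdot \frac{1}{13689} + \frac{3783}{1097} = \frac{812}{1521} + \frac{3783}{1097} = \frac{6644707}{1668537}$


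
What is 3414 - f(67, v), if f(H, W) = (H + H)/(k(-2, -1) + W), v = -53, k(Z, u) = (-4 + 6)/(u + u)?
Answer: 92245/27 ≈ 3416.5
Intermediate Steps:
k(Z, u) = 1/u (k(Z, u) = 2/((2*u)) = 2*(1/(2*u)) = 1/u)
f(H, W) = 2*H/(-1 + W) (f(H, W) = (H + H)/(1/(-1) + W) = (2*H)/(-1 + W) = 2*H/(-1 + W))
3414 - f(67, v) = 3414 - 2*67/(-1 - 53) = 3414 - 2*67/(-54) = 3414 - 2*67*(-1)/54 = 3414 - 1*(-67/27) = 3414 + 67/27 = 92245/27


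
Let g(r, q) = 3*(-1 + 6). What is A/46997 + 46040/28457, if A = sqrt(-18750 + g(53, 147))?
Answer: 46040/28457 + I*sqrt(18735)/46997 ≈ 1.6179 + 0.0029124*I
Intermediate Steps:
g(r, q) = 15 (g(r, q) = 3*5 = 15)
A = I*sqrt(18735) (A = sqrt(-18750 + 15) = sqrt(-18735) = I*sqrt(18735) ≈ 136.88*I)
A/46997 + 46040/28457 = (I*sqrt(18735))/46997 + 46040/28457 = (I*sqrt(18735))*(1/46997) + 46040*(1/28457) = I*sqrt(18735)/46997 + 46040/28457 = 46040/28457 + I*sqrt(18735)/46997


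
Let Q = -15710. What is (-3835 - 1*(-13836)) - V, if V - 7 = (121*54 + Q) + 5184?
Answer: 13986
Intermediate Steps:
V = -3985 (V = 7 + ((121*54 - 15710) + 5184) = 7 + ((6534 - 15710) + 5184) = 7 + (-9176 + 5184) = 7 - 3992 = -3985)
(-3835 - 1*(-13836)) - V = (-3835 - 1*(-13836)) - 1*(-3985) = (-3835 + 13836) + 3985 = 10001 + 3985 = 13986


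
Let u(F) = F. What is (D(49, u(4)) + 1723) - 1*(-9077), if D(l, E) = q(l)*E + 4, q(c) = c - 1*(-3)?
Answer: 11012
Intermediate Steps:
q(c) = 3 + c (q(c) = c + 3 = 3 + c)
D(l, E) = 4 + E*(3 + l) (D(l, E) = (3 + l)*E + 4 = E*(3 + l) + 4 = 4 + E*(3 + l))
(D(49, u(4)) + 1723) - 1*(-9077) = ((4 + 4*(3 + 49)) + 1723) - 1*(-9077) = ((4 + 4*52) + 1723) + 9077 = ((4 + 208) + 1723) + 9077 = (212 + 1723) + 9077 = 1935 + 9077 = 11012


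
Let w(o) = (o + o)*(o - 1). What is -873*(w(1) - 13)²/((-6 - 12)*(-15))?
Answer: -16393/30 ≈ -546.43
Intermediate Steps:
w(o) = 2*o*(-1 + o) (w(o) = (2*o)*(-1 + o) = 2*o*(-1 + o))
-873*(w(1) - 13)²/((-6 - 12)*(-15)) = -873*(2*1*(-1 + 1) - 13)²/((-6 - 12)*(-15)) = -873*(2*1*0 - 13)²/((-18*(-15))) = -873*(0 - 13)²/270 = -873*(-13)²/270 = -147537/270 = -873*169/270 = -16393/30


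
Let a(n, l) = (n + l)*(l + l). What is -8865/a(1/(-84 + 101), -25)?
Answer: -30141/4240 ≈ -7.1087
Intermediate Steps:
a(n, l) = 2*l*(l + n) (a(n, l) = (l + n)*(2*l) = 2*l*(l + n))
-8865/a(1/(-84 + 101), -25) = -8865/(2*(-25)*(-25 + 1/(-84 + 101))) = -8865/(2*(-25)*(-25 + 1/17)) = -8865/(2*(-25)*(-424/17)) = -8865/21200/17 = -8865*17/21200 = -1*30141/4240 = -30141/4240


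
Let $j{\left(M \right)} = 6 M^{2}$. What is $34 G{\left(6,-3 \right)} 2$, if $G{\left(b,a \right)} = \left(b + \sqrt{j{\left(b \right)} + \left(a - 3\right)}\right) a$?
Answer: $-1224 - 204 \sqrt{210} \approx -4180.2$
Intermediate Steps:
$G{\left(b,a \right)} = a \left(b + \sqrt{-3 + a + 6 b^{2}}\right)$ ($G{\left(b,a \right)} = \left(b + \sqrt{6 b^{2} + \left(a - 3\right)}\right) a = \left(b + \sqrt{6 b^{2} + \left(-3 + a\right)}\right) a = \left(b + \sqrt{-3 + a + 6 b^{2}}\right) a = a \left(b + \sqrt{-3 + a + 6 b^{2}}\right)$)
$34 G{\left(6,-3 \right)} 2 = 34 \left(- 3 \left(6 + \sqrt{-3 - 3 + 6 \cdot 6^{2}}\right)\right) 2 = 34 \left(- 3 \left(6 + \sqrt{-3 - 3 + 6 \cdot 36}\right)\right) 2 = 34 \left(- 3 \left(6 + \sqrt{-3 - 3 + 216}\right)\right) 2 = 34 \left(- 3 \left(6 + \sqrt{210}\right)\right) 2 = 34 \left(-18 - 3 \sqrt{210}\right) 2 = \left(-612 - 102 \sqrt{210}\right) 2 = -1224 - 204 \sqrt{210}$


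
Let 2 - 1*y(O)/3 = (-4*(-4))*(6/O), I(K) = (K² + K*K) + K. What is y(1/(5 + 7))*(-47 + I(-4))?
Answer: 65550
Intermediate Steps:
I(K) = K + 2*K² (I(K) = (K² + K²) + K = 2*K² + K = K + 2*K²)
y(O) = 6 - 288/O (y(O) = 6 - 3*(-4*(-4))*6/O = 6 - 48*6/O = 6 - 288/O)
y(1/(5 + 7))*(-47 + I(-4)) = (6 - 288/(1/(5 + 7)))*(-47 - 4*(1 + 2*(-4))) = (6 - 288/(1/12))*(-47 - 4*(1 - 8)) = (6 - 288/1/12)*(-47 - 4*(-7)) = (6 - 288*12)*(-47 + 28) = (6 - 3456)*(-19) = -3450*(-19) = 65550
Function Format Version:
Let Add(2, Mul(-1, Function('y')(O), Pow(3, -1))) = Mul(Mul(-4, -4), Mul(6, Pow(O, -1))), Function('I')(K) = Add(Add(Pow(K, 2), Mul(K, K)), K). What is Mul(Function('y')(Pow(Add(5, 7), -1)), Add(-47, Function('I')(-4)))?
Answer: 65550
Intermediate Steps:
Function('I')(K) = Add(K, Mul(2, Pow(K, 2))) (Function('I')(K) = Add(Add(Pow(K, 2), Pow(K, 2)), K) = Add(Mul(2, Pow(K, 2)), K) = Add(K, Mul(2, Pow(K, 2))))
Function('y')(O) = Add(6, Mul(-288, Pow(O, -1))) (Function('y')(O) = Add(6, Mul(-3, Mul(Mul(-4, -4), Mul(6, Pow(O, -1))))) = Add(6, Mul(-3, Mul(16, Mul(6, Pow(O, -1))))) = Add(6, Mul(-3, Mul(96, Pow(O, -1)))) = Add(6, Mul(-288, Pow(O, -1))))
Mul(Function('y')(Pow(Add(5, 7), -1)), Add(-47, Function('I')(-4))) = Mul(Add(6, Mul(-288, Pow(Pow(Add(5, 7), -1), -1))), Add(-47, Mul(-4, Add(1, Mul(2, -4))))) = Mul(Add(6, Mul(-288, Pow(Pow(12, -1), -1))), Add(-47, Mul(-4, Add(1, -8)))) = Mul(Add(6, Mul(-288, Pow(Rational(1, 12), -1))), Add(-47, Mul(-4, -7))) = Mul(Add(6, Mul(-288, 12)), Add(-47, 28)) = Mul(Add(6, -3456), -19) = Mul(-3450, -19) = 65550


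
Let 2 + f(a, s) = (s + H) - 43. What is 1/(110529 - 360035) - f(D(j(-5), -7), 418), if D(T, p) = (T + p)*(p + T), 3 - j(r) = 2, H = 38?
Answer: -102546967/249506 ≈ -411.00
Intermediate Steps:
j(r) = 1 (j(r) = 3 - 1*2 = 3 - 2 = 1)
D(T, p) = (T + p)² (D(T, p) = (T + p)*(T + p) = (T + p)²)
f(a, s) = -7 + s (f(a, s) = -2 + ((s + 38) - 43) = -2 + ((38 + s) - 43) = -2 + (-5 + s) = -7 + s)
1/(110529 - 360035) - f(D(j(-5), -7), 418) = 1/(110529 - 360035) - (-7 + 418) = 1/(-249506) - 1*411 = -1/249506 - 411 = -102546967/249506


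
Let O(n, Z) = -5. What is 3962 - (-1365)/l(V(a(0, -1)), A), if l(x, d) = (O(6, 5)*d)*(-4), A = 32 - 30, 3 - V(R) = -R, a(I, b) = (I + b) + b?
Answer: 31969/8 ≈ 3996.1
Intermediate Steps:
a(I, b) = I + 2*b
V(R) = 3 + R (V(R) = 3 - (-1)*R = 3 + R)
A = 2
l(x, d) = 20*d (l(x, d) = -5*d*(-4) = 20*d)
3962 - (-1365)/l(V(a(0, -1)), A) = 3962 - (-1365)/(20*2) = 3962 - (-1365)/40 = 3962 - 1*(-273/8) = 3962 + 273/8 = 31969/8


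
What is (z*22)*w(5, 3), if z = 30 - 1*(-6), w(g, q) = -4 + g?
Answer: 792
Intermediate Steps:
z = 36 (z = 30 + 6 = 36)
(z*22)*w(5, 3) = (36*22)*(-4 + 5) = 792*1 = 792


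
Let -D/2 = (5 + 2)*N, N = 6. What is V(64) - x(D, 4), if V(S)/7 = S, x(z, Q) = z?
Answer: 532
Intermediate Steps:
D = -84 (D = -2*(5 + 2)*6 = -14*6 = -2*42 = -84)
V(S) = 7*S
V(64) - x(D, 4) = 7*64 - 1*(-84) = 448 + 84 = 532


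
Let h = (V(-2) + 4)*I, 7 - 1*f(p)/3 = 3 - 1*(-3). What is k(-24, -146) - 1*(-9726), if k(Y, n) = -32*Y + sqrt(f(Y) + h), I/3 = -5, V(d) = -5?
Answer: 10494 + 3*sqrt(2) ≈ 10498.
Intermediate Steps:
I = -15 (I = 3*(-5) = -15)
f(p) = 3 (f(p) = 21 - 3*(3 - 1*(-3)) = 21 - 3*(3 + 3) = 21 - 3*6 = 21 - 18 = 3)
h = 15 (h = (-5 + 4)*(-15) = -1*(-15) = 15)
k(Y, n) = -32*Y + 3*sqrt(2) (k(Y, n) = -32*Y + sqrt(3 + 15) = -32*Y + sqrt(18) = -32*Y + 3*sqrt(2))
k(-24, -146) - 1*(-9726) = (-32*(-24) + 3*sqrt(2)) - 1*(-9726) = (768 + 3*sqrt(2)) + 9726 = 10494 + 3*sqrt(2)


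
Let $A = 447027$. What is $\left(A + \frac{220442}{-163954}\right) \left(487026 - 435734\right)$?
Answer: $\frac{1879637510128136}{81977} \approx 2.2929 \cdot 10^{10}$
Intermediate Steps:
$\left(A + \frac{220442}{-163954}\right) \left(487026 - 435734\right) = \left(447027 + \frac{220442}{-163954}\right) \left(487026 - 435734\right) = \left(447027 + 220442 \left(- \frac{1}{163954}\right)\right) 51292 = \left(447027 - \frac{110221}{81977}\right) 51292 = \frac{36645822158}{81977} \cdot 51292 = \frac{1879637510128136}{81977}$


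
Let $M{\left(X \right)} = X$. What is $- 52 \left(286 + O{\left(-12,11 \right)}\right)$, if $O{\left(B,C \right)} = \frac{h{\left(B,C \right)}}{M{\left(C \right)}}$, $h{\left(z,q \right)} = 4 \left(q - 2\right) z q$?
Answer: $7592$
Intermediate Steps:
$h{\left(z,q \right)} = q z \left(-8 + 4 q\right)$ ($h{\left(z,q \right)} = 4 \left(-2 + q\right) z q = \left(-8 + 4 q\right) z q = z \left(-8 + 4 q\right) q = q z \left(-8 + 4 q\right)$)
$O{\left(B,C \right)} = 4 B \left(-2 + C\right)$ ($O{\left(B,C \right)} = \frac{4 C B \left(-2 + C\right)}{C} = \frac{4 B C \left(-2 + C\right)}{C} = 4 B \left(-2 + C\right)$)
$- 52 \left(286 + O{\left(-12,11 \right)}\right) = - 52 \left(286 + 4 \left(-12\right) \left(-2 + 11\right)\right) = - 52 \left(286 + 4 \left(-12\right) 9\right) = - 52 \left(286 - 432\right) = \left(-52\right) \left(-146\right) = 7592$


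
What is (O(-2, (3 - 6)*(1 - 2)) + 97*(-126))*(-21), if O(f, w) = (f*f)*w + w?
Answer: 256347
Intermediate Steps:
O(f, w) = w + w*f**2 (O(f, w) = f**2*w + w = w*f**2 + w = w + w*f**2)
(O(-2, (3 - 6)*(1 - 2)) + 97*(-126))*(-21) = (((3 - 6)*(1 - 2))*(1 + (-2)**2) + 97*(-126))*(-21) = ((-3*(-1))*(1 + 4) - 12222)*(-21) = (3*5 - 12222)*(-21) = (15 - 12222)*(-21) = -12207*(-21) = 256347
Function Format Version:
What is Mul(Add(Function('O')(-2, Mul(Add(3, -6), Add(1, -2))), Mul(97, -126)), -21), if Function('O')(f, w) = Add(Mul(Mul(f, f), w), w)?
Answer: 256347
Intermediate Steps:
Function('O')(f, w) = Add(w, Mul(w, Pow(f, 2))) (Function('O')(f, w) = Add(Mul(Pow(f, 2), w), w) = Add(Mul(w, Pow(f, 2)), w) = Add(w, Mul(w, Pow(f, 2))))
Mul(Add(Function('O')(-2, Mul(Add(3, -6), Add(1, -2))), Mul(97, -126)), -21) = Mul(Add(Mul(Mul(Add(3, -6), Add(1, -2)), Add(1, Pow(-2, 2))), Mul(97, -126)), -21) = Mul(Add(Mul(Mul(-3, -1), Add(1, 4)), -12222), -21) = Mul(Add(Mul(3, 5), -12222), -21) = Mul(Add(15, -12222), -21) = Mul(-12207, -21) = 256347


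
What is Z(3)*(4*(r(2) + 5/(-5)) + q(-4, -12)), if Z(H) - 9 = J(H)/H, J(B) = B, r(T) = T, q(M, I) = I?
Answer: -80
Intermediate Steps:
Z(H) = 10 (Z(H) = 9 + H/H = 9 + 1 = 10)
Z(3)*(4*(r(2) + 5/(-5)) + q(-4, -12)) = 10*(4*(2 + 5/(-5)) - 12) = 10*(4*(2 + 5*(-⅕)) - 12) = 10*(4*(2 - 1) - 12) = 10*(4*1 - 12) = 10*(4 - 12) = 10*(-8) = -80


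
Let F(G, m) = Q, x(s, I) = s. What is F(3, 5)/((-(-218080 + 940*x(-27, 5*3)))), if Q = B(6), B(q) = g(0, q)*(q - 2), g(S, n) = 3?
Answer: 3/60865 ≈ 4.9289e-5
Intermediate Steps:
B(q) = -6 + 3*q (B(q) = 3*(q - 2) = 3*(-2 + q) = -6 + 3*q)
Q = 12 (Q = -6 + 3*6 = -6 + 18 = 12)
F(G, m) = 12
F(3, 5)/((-(-218080 + 940*x(-27, 5*3)))) = 12/((-940/(1/(-27 - 232)))) = 12/((-940/(1/(-259)))) = 12/((-940/(-1/259))) = 12/((-940*(-259))) = 12/243460 = 12*(1/243460) = 3/60865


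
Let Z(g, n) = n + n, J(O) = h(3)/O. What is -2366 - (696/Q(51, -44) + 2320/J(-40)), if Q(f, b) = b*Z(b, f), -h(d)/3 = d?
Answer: -21335317/1683 ≈ -12677.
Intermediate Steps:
h(d) = -3*d
J(O) = -9/O (J(O) = (-3*3)/O = -9/O)
Z(g, n) = 2*n
Q(f, b) = 2*b*f (Q(f, b) = b*(2*f) = 2*b*f)
-2366 - (696/Q(51, -44) + 2320/J(-40)) = -2366 - (696/((2*(-44)*51)) + 2320/((-9/(-40)))) = -2366 - (696/(-4488) + 2320/((-9*(-1/40)))) = -2366 - (696*(-1/4488) + 2320/(9/40)) = -2366 - (-29/187 + 2320*(40/9)) = -2366 - (-29/187 + 92800/9) = -2366 - 1*17353339/1683 = -2366 - 17353339/1683 = -21335317/1683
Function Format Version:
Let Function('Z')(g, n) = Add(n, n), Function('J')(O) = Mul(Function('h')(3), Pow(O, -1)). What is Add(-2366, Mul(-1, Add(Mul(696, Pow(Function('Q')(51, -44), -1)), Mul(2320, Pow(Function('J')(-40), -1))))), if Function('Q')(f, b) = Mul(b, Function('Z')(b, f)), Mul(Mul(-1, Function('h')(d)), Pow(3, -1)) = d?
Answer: Rational(-21335317, 1683) ≈ -12677.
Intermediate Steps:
Function('h')(d) = Mul(-3, d)
Function('J')(O) = Mul(-9, Pow(O, -1)) (Function('J')(O) = Mul(Mul(-3, 3), Pow(O, -1)) = Mul(-9, Pow(O, -1)))
Function('Z')(g, n) = Mul(2, n)
Function('Q')(f, b) = Mul(2, b, f) (Function('Q')(f, b) = Mul(b, Mul(2, f)) = Mul(2, b, f))
Add(-2366, Mul(-1, Add(Mul(696, Pow(Function('Q')(51, -44), -1)), Mul(2320, Pow(Function('J')(-40), -1))))) = Add(-2366, Mul(-1, Add(Mul(696, Pow(Mul(2, -44, 51), -1)), Mul(2320, Pow(Mul(-9, Pow(-40, -1)), -1))))) = Add(-2366, Mul(-1, Add(Mul(696, Pow(-4488, -1)), Mul(2320, Pow(Mul(-9, Rational(-1, 40)), -1))))) = Add(-2366, Mul(-1, Add(Mul(696, Rational(-1, 4488)), Mul(2320, Pow(Rational(9, 40), -1))))) = Add(-2366, Mul(-1, Add(Rational(-29, 187), Mul(2320, Rational(40, 9))))) = Add(-2366, Mul(-1, Add(Rational(-29, 187), Rational(92800, 9)))) = Add(-2366, Mul(-1, Rational(17353339, 1683))) = Add(-2366, Rational(-17353339, 1683)) = Rational(-21335317, 1683)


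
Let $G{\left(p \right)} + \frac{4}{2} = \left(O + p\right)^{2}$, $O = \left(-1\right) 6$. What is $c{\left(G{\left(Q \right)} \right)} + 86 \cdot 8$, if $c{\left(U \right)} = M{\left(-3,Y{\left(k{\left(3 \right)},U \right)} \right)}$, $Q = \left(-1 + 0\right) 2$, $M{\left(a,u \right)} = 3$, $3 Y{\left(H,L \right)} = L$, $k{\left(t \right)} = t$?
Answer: $691$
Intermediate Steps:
$Y{\left(H,L \right)} = \frac{L}{3}$
$O = -6$
$Q = -2$ ($Q = \left(-1\right) 2 = -2$)
$G{\left(p \right)} = -2 + \left(-6 + p\right)^{2}$
$c{\left(U \right)} = 3$
$c{\left(G{\left(Q \right)} \right)} + 86 \cdot 8 = 3 + 86 \cdot 8 = 3 + 688 = 691$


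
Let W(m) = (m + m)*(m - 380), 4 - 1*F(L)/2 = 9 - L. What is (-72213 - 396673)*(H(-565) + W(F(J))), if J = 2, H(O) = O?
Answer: -1906959362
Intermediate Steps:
F(L) = -10 + 2*L (F(L) = 8 - 2*(9 - L) = 8 + (-18 + 2*L) = -10 + 2*L)
W(m) = 2*m*(-380 + m) (W(m) = (2*m)*(-380 + m) = 2*m*(-380 + m))
(-72213 - 396673)*(H(-565) + W(F(J))) = (-72213 - 396673)*(-565 + 2*(-10 + 2*2)*(-380 + (-10 + 2*2))) = -468886*(-565 + 2*(-10 + 4)*(-380 + (-10 + 4))) = -468886*(-565 + 2*(-6)*(-380 - 6)) = -468886*(-565 + 2*(-6)*(-386)) = -468886*(-565 + 4632) = -468886*4067 = -1906959362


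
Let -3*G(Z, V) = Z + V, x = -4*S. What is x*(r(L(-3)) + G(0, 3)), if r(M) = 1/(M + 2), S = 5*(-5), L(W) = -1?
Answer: 0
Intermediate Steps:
S = -25
r(M) = 1/(2 + M)
x = 100 (x = -4*(-25) = 100)
G(Z, V) = -V/3 - Z/3 (G(Z, V) = -(Z + V)/3 = -(V + Z)/3 = -V/3 - Z/3)
x*(r(L(-3)) + G(0, 3)) = 100*(1/(2 - 1) + (-⅓*3 - ⅓*0)) = 100*(1/1 + (-1 + 0)) = 100*(1 - 1) = 100*0 = 0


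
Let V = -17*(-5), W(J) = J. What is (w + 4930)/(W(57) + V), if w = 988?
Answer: 2959/71 ≈ 41.676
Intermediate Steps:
V = 85
(w + 4930)/(W(57) + V) = (988 + 4930)/(57 + 85) = 5918/142 = 5918*(1/142) = 2959/71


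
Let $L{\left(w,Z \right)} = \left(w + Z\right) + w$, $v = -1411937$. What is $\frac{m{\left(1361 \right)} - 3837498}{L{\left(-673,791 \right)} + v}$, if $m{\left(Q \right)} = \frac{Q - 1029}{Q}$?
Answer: $\frac{2611417223}{961200806} \approx 2.7168$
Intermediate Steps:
$L{\left(w,Z \right)} = Z + 2 w$ ($L{\left(w,Z \right)} = \left(Z + w\right) + w = Z + 2 w$)
$m{\left(Q \right)} = \frac{-1029 + Q}{Q}$
$\frac{m{\left(1361 \right)} - 3837498}{L{\left(-673,791 \right)} + v} = \frac{\frac{-1029 + 1361}{1361} - 3837498}{\left(791 + 2 \left(-673\right)\right) - 1411937} = \frac{\frac{1}{1361} \cdot 332 - 3837498}{\left(791 - 1346\right) - 1411937} = \frac{\frac{332}{1361} - 3837498}{-555 - 1411937} = - \frac{5222834446}{1361 \left(-1412492\right)} = \left(- \frac{5222834446}{1361}\right) \left(- \frac{1}{1412492}\right) = \frac{2611417223}{961200806}$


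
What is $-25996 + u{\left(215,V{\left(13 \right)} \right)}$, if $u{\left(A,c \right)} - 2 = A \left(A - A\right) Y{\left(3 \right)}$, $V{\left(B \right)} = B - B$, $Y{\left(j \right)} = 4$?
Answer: $-25994$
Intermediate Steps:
$V{\left(B \right)} = 0$
$u{\left(A,c \right)} = 2$ ($u{\left(A,c \right)} = 2 + A \left(A - A\right) 4 = 2 + A 0 \cdot 4 = 2 + 0 \cdot 4 = 2 + 0 = 2$)
$-25996 + u{\left(215,V{\left(13 \right)} \right)} = -25996 + 2 = -25994$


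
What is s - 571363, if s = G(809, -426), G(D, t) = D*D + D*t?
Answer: -261516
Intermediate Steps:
G(D, t) = D**2 + D*t
s = 309847 (s = 809*(809 - 426) = 809*383 = 309847)
s - 571363 = 309847 - 571363 = -261516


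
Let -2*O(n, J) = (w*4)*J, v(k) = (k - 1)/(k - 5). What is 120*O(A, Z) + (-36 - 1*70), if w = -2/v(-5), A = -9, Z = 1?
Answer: 694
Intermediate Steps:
v(k) = (-1 + k)/(-5 + k)
w = -10/3 (w = -2*(-5 - 5)/(-1 - 5) = -2/(-6/(-10)) = -2/((-⅒*(-6))) = -2/⅗ = -2*5/3 = -10/3 ≈ -3.3333)
O(n, J) = 20*J/3 (O(n, J) = -(-10/3*4)*J/2 = -(-20)*J/3 = 20*J/3)
120*O(A, Z) + (-36 - 1*70) = 120*((20/3)*1) + (-36 - 1*70) = 120*(20/3) + (-36 - 70) = 800 - 106 = 694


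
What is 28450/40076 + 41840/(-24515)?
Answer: -97932809/98246314 ≈ -0.99681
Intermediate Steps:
28450/40076 + 41840/(-24515) = 28450*(1/40076) + 41840*(-1/24515) = 14225/20038 - 8368/4903 = -97932809/98246314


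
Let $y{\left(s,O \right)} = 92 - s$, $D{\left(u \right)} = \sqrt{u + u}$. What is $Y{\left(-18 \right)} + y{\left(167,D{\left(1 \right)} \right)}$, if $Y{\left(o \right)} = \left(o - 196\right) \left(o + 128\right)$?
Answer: $-23615$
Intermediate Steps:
$Y{\left(o \right)} = \left(-196 + o\right) \left(128 + o\right)$
$D{\left(u \right)} = \sqrt{2} \sqrt{u}$ ($D{\left(u \right)} = \sqrt{2 u} = \sqrt{2} \sqrt{u}$)
$Y{\left(-18 \right)} + y{\left(167,D{\left(1 \right)} \right)} = \left(-25088 + \left(-18\right)^{2} - -1224\right) + \left(92 - 167\right) = \left(-25088 + 324 + 1224\right) + \left(92 - 167\right) = -23540 - 75 = -23615$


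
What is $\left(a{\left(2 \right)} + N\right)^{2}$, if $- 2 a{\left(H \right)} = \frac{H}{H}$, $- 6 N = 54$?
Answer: $\frac{361}{4} \approx 90.25$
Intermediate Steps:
$N = -9$ ($N = \left(- \frac{1}{6}\right) 54 = -9$)
$a{\left(H \right)} = - \frac{1}{2}$ ($a{\left(H \right)} = - \frac{H \frac{1}{H}}{2} = \left(- \frac{1}{2}\right) 1 = - \frac{1}{2}$)
$\left(a{\left(2 \right)} + N\right)^{2} = \left(- \frac{1}{2} - 9\right)^{2} = \left(- \frac{19}{2}\right)^{2} = \frac{361}{4}$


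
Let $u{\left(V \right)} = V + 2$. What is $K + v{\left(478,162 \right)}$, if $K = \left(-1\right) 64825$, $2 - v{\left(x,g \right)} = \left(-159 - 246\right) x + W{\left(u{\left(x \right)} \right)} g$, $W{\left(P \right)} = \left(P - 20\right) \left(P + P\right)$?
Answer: $-71410433$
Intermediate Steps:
$u{\left(V \right)} = 2 + V$
$W{\left(P \right)} = 2 P \left(-20 + P\right)$ ($W{\left(P \right)} = \left(-20 + P\right) 2 P = 2 P \left(-20 + P\right)$)
$v{\left(x,g \right)} = 2 + 405 x - 2 g \left(-18 + x\right) \left(2 + x\right)$ ($v{\left(x,g \right)} = 2 - \left(\left(-159 - 246\right) x + 2 \left(2 + x\right) \left(-20 + \left(2 + x\right)\right) g\right) = 2 - \left(- 405 x + 2 \left(2 + x\right) \left(-18 + x\right) g\right) = 2 - \left(- 405 x + 2 \left(-18 + x\right) \left(2 + x\right) g\right) = 2 - \left(- 405 x + 2 g \left(-18 + x\right) \left(2 + x\right)\right) = 2 + 405 x - 2 g \left(-18 + x\right) \left(2 + x\right)$)
$K = -64825$
$K + v{\left(478,162 \right)} = -64825 + \left(2 + 405 \cdot 478 - 324 \left(-18 + 478\right) \left(2 + 478\right)\right) = -64825 + \left(2 + 193590 - 324 \cdot 460 \cdot 480\right) = -64825 + \left(2 + 193590 - 71539200\right) = -64825 - 71345608 = -71410433$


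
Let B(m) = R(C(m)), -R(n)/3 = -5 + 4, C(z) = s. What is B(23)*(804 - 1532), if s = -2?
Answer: -2184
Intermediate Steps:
C(z) = -2
R(n) = 3 (R(n) = -3*(-5 + 4) = -3*(-1) = 3)
B(m) = 3
B(23)*(804 - 1532) = 3*(804 - 1532) = 3*(-728) = -2184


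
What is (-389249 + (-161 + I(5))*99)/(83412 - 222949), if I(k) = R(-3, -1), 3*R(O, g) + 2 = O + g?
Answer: 405386/139537 ≈ 2.9052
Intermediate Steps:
R(O, g) = -⅔ + O/3 + g/3 (R(O, g) = -⅔ + (O + g)/3 = -⅔ + (O/3 + g/3) = -⅔ + O/3 + g/3)
I(k) = -2 (I(k) = -⅔ + (⅓)*(-3) + (⅓)*(-1) = -⅔ - 1 - ⅓ = -2)
(-389249 + (-161 + I(5))*99)/(83412 - 222949) = (-389249 + (-161 - 2)*99)/(83412 - 222949) = (-389249 - 163*99)/(-139537) = (-389249 - 16137)*(-1/139537) = -405386*(-1/139537) = 405386/139537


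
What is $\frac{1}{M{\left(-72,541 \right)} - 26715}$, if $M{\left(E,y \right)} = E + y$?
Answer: $- \frac{1}{26246} \approx -3.8101 \cdot 10^{-5}$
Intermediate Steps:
$\frac{1}{M{\left(-72,541 \right)} - 26715} = \frac{1}{\left(-72 + 541\right) - 26715} = \frac{1}{469 - 26715} = \frac{1}{-26246} = - \frac{1}{26246}$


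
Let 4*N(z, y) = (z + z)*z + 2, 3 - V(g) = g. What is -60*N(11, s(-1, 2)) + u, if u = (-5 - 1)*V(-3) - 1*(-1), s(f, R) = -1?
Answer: -3695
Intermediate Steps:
V(g) = 3 - g
u = -35 (u = (-5 - 1)*(3 - 1*(-3)) - 1*(-1) = -6*(3 + 3) + 1 = -6*6 + 1 = -36 + 1 = -35)
N(z, y) = 1/2 + z**2/2 (N(z, y) = ((z + z)*z + 2)/4 = ((2*z)*z + 2)/4 = (2*z**2 + 2)/4 = (2 + 2*z**2)/4 = 1/2 + z**2/2)
-60*N(11, s(-1, 2)) + u = -60*(1/2 + (1/2)*11**2) - 35 = -60*(1/2 + (1/2)*121) - 35 = -60*(1/2 + 121/2) - 35 = -60*61 - 35 = -3660 - 35 = -3695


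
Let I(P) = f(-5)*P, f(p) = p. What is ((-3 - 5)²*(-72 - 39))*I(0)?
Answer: 0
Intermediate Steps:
I(P) = -5*P
((-3 - 5)²*(-72 - 39))*I(0) = ((-3 - 5)²*(-72 - 39))*(-5*0) = ((-8)²*(-111))*0 = (64*(-111))*0 = -7104*0 = 0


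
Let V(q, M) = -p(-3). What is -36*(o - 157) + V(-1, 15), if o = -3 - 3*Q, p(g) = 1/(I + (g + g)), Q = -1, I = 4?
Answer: 11305/2 ≈ 5652.5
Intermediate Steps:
p(g) = 1/(4 + 2*g) (p(g) = 1/(4 + (g + g)) = 1/(4 + 2*g))
o = 0 (o = -3 - 3*(-1) = -3 + 3 = 0)
V(q, M) = 1/2 (V(q, M) = -1/(2*(2 - 3)) = -1/(2*(-1)) = -(-1)/2 = -1*(-1/2) = 1/2)
-36*(o - 157) + V(-1, 15) = -36*(0 - 157) + 1/2 = -36*(-157) + 1/2 = 5652 + 1/2 = 11305/2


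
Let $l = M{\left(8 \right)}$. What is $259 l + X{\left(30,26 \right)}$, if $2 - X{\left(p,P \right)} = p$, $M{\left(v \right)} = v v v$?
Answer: $132580$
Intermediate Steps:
$M{\left(v \right)} = v^{3}$ ($M{\left(v \right)} = v^{2} v = v^{3}$)
$X{\left(p,P \right)} = 2 - p$
$l = 512$ ($l = 8^{3} = 512$)
$259 l + X{\left(30,26 \right)} = 259 \cdot 512 + \left(2 - 30\right) = 132608 + \left(2 - 30\right) = 132608 - 28 = 132580$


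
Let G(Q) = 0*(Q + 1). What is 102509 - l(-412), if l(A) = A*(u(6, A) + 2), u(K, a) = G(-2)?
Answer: 103333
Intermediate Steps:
G(Q) = 0 (G(Q) = 0*(1 + Q) = 0)
u(K, a) = 0
l(A) = 2*A (l(A) = A*(0 + 2) = A*2 = 2*A)
102509 - l(-412) = 102509 - 2*(-412) = 102509 - 1*(-824) = 102509 + 824 = 103333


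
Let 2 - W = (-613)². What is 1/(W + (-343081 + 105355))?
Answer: -1/613493 ≈ -1.6300e-6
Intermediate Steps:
W = -375767 (W = 2 - 1*(-613)² = 2 - 1*375769 = 2 - 375769 = -375767)
1/(W + (-343081 + 105355)) = 1/(-375767 + (-343081 + 105355)) = 1/(-375767 - 237726) = 1/(-613493) = -1/613493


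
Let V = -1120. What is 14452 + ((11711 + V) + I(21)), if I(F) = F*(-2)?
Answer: 25001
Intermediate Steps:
I(F) = -2*F
14452 + ((11711 + V) + I(21)) = 14452 + ((11711 - 1120) - 2*21) = 14452 + (10591 - 42) = 14452 + 10549 = 25001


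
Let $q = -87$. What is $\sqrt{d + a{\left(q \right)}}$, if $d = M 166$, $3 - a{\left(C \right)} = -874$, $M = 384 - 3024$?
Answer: $i \sqrt{437363} \approx 661.33 i$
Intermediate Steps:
$M = -2640$ ($M = 384 - 3024 = -2640$)
$a{\left(C \right)} = 877$ ($a{\left(C \right)} = 3 - -874 = 3 + 874 = 877$)
$d = -438240$ ($d = \left(-2640\right) 166 = -438240$)
$\sqrt{d + a{\left(q \right)}} = \sqrt{-438240 + 877} = \sqrt{-437363} = i \sqrt{437363}$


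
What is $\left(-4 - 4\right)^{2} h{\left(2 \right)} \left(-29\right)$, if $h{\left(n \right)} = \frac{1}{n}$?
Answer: $-928$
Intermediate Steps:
$\left(-4 - 4\right)^{2} h{\left(2 \right)} \left(-29\right) = \frac{\left(-4 - 4\right)^{2}}{2} \left(-29\right) = \left(-8\right)^{2} \cdot \frac{1}{2} \left(-29\right) = 64 \cdot \frac{1}{2} \left(-29\right) = 32 \left(-29\right) = -928$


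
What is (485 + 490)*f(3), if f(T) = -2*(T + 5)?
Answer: -15600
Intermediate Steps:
f(T) = -10 - 2*T (f(T) = -2*(5 + T) = -10 - 2*T)
(485 + 490)*f(3) = (485 + 490)*(-10 - 2*3) = 975*(-10 - 6) = 975*(-16) = -15600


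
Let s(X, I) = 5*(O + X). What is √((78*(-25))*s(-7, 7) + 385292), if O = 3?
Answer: 2*√106073 ≈ 651.38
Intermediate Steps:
s(X, I) = 15 + 5*X (s(X, I) = 5*(3 + X) = 15 + 5*X)
√((78*(-25))*s(-7, 7) + 385292) = √((78*(-25))*(15 + 5*(-7)) + 385292) = √(-1950*(15 - 35) + 385292) = √(-1950*(-20) + 385292) = √(39000 + 385292) = √424292 = 2*√106073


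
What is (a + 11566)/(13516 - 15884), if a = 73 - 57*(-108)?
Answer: -17795/2368 ≈ -7.5148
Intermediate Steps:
a = 6229 (a = 73 + 6156 = 6229)
(a + 11566)/(13516 - 15884) = (6229 + 11566)/(13516 - 15884) = 17795/(-2368) = 17795*(-1/2368) = -17795/2368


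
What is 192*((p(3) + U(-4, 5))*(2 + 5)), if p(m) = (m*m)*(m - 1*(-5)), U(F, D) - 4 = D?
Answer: 108864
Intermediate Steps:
U(F, D) = 4 + D
p(m) = m²*(5 + m) (p(m) = m²*(m + 5) = m²*(5 + m))
192*((p(3) + U(-4, 5))*(2 + 5)) = 192*((3²*(5 + 3) + (4 + 5))*(2 + 5)) = 192*((9*8 + 9)*7) = 192*((72 + 9)*7) = 192*(81*7) = 192*567 = 108864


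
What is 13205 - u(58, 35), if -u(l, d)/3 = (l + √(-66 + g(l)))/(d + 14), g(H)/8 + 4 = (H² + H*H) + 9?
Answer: 647219/49 + 3*√53798/49 ≈ 13223.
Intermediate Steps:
g(H) = 40 + 16*H² (g(H) = -32 + 8*((H² + H*H) + 9) = -32 + 8*((H² + H²) + 9) = -32 + 8*(2*H² + 9) = -32 + 8*(9 + 2*H²) = -32 + (72 + 16*H²) = 40 + 16*H²)
u(l, d) = -3*(l + √(-26 + 16*l²))/(14 + d) (u(l, d) = -3*(l + √(-66 + (40 + 16*l²)))/(d + 14) = -3*(l + √(-26 + 16*l²))/(14 + d))
13205 - u(58, 35) = 13205 - (-3*58 - 3*√(-26 + 16*58²))/(14 + 35) = 13205 - (-174 - 3*√(-26 + 16*3364))/49 = 13205 - (-174 - 3*√(-26 + 53824))/49 = 13205 - (-174 - 3*√53798)/49 = 13205 - (-174/49 - 3*√53798/49) = 13205 + (174/49 + 3*√53798/49) = 647219/49 + 3*√53798/49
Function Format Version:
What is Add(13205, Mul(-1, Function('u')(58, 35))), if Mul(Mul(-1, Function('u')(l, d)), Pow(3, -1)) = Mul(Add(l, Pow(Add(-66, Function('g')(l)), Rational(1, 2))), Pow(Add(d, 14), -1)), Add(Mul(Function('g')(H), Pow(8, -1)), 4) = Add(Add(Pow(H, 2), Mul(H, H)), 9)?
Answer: Add(Rational(647219, 49), Mul(Rational(3, 49), Pow(53798, Rational(1, 2)))) ≈ 13223.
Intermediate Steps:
Function('g')(H) = Add(40, Mul(16, Pow(H, 2))) (Function('g')(H) = Add(-32, Mul(8, Add(Add(Pow(H, 2), Mul(H, H)), 9))) = Add(-32, Mul(8, Add(Add(Pow(H, 2), Pow(H, 2)), 9))) = Add(-32, Mul(8, Add(Mul(2, Pow(H, 2)), 9))) = Add(-32, Mul(8, Add(9, Mul(2, Pow(H, 2))))) = Add(-32, Add(72, Mul(16, Pow(H, 2)))) = Add(40, Mul(16, Pow(H, 2))))
Function('u')(l, d) = Mul(-3, Pow(Add(14, d), -1), Add(l, Pow(Add(-26, Mul(16, Pow(l, 2))), Rational(1, 2)))) (Function('u')(l, d) = Mul(-3, Mul(Add(l, Pow(Add(-66, Add(40, Mul(16, Pow(l, 2)))), Rational(1, 2))), Pow(Add(d, 14), -1))) = Mul(-3, Mul(Add(l, Pow(Add(-26, Mul(16, Pow(l, 2))), Rational(1, 2))), Pow(Add(14, d), -1))) = Mul(-3, Mul(Pow(Add(14, d), -1), Add(l, Pow(Add(-26, Mul(16, Pow(l, 2))), Rational(1, 2))))) = Mul(-3, Pow(Add(14, d), -1), Add(l, Pow(Add(-26, Mul(16, Pow(l, 2))), Rational(1, 2)))))
Add(13205, Mul(-1, Function('u')(58, 35))) = Add(13205, Mul(-1, Mul(Pow(Add(14, 35), -1), Add(Mul(-3, 58), Mul(-3, Pow(Add(-26, Mul(16, Pow(58, 2))), Rational(1, 2))))))) = Add(13205, Mul(-1, Mul(Pow(49, -1), Add(-174, Mul(-3, Pow(Add(-26, Mul(16, 3364)), Rational(1, 2))))))) = Add(13205, Mul(-1, Mul(Rational(1, 49), Add(-174, Mul(-3, Pow(Add(-26, 53824), Rational(1, 2))))))) = Add(13205, Mul(-1, Mul(Rational(1, 49), Add(-174, Mul(-3, Pow(53798, Rational(1, 2))))))) = Add(13205, Mul(-1, Add(Rational(-174, 49), Mul(Rational(-3, 49), Pow(53798, Rational(1, 2)))))) = Add(13205, Add(Rational(174, 49), Mul(Rational(3, 49), Pow(53798, Rational(1, 2))))) = Add(Rational(647219, 49), Mul(Rational(3, 49), Pow(53798, Rational(1, 2))))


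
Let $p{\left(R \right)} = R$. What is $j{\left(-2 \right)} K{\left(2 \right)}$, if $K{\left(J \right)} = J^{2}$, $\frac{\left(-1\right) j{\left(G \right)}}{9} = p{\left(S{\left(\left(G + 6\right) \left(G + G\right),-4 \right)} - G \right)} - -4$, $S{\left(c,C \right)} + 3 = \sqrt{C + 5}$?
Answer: $-144$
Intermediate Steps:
$S{\left(c,C \right)} = -3 + \sqrt{5 + C}$ ($S{\left(c,C \right)} = -3 + \sqrt{C + 5} = -3 + \sqrt{5 + C}$)
$j{\left(G \right)} = -18 + 9 G$ ($j{\left(G \right)} = - 9 \left(\left(\left(-3 + \sqrt{5 - 4}\right) - G\right) - -4\right) = - 9 \left(\left(\left(-3 + \sqrt{1}\right) - G\right) + 4\right) = - 9 \left(\left(\left(-3 + 1\right) - G\right) + 4\right) = - 9 \left(\left(-2 - G\right) + 4\right) = - 9 \left(2 - G\right) = -18 + 9 G$)
$j{\left(-2 \right)} K{\left(2 \right)} = \left(-18 + 9 \left(-2\right)\right) 2^{2} = \left(-18 - 18\right) 4 = \left(-36\right) 4 = -144$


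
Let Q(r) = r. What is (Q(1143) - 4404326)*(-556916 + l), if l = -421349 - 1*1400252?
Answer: 10473045619611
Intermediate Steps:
l = -1821601 (l = -421349 - 1400252 = -1821601)
(Q(1143) - 4404326)*(-556916 + l) = (1143 - 4404326)*(-556916 - 1821601) = -4403183*(-2378517) = 10473045619611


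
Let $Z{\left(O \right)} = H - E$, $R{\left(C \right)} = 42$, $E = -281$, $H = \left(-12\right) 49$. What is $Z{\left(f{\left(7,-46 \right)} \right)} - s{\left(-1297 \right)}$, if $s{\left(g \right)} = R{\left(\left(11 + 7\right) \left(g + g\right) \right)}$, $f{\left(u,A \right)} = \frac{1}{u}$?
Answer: $-349$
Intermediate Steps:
$H = -588$
$s{\left(g \right)} = 42$
$Z{\left(O \right)} = -307$ ($Z{\left(O \right)} = -588 - -281 = -588 + 281 = -307$)
$Z{\left(f{\left(7,-46 \right)} \right)} - s{\left(-1297 \right)} = -307 - 42 = -349$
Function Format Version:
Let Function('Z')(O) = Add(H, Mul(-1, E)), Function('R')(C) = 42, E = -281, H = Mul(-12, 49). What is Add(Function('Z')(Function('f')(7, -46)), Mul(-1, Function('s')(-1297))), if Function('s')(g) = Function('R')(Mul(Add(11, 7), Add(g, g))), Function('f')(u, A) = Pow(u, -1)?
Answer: -349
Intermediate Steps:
H = -588
Function('s')(g) = 42
Function('Z')(O) = -307 (Function('Z')(O) = Add(-588, Mul(-1, -281)) = Add(-588, 281) = -307)
Add(Function('Z')(Function('f')(7, -46)), Mul(-1, Function('s')(-1297))) = Add(-307, Mul(-1, 42)) = Add(-307, -42) = -349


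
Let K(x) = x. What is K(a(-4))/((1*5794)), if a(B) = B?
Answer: -2/2897 ≈ -0.00069037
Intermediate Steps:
K(a(-4))/((1*5794)) = -4/(1*5794) = -4/5794 = -4*1/5794 = -2/2897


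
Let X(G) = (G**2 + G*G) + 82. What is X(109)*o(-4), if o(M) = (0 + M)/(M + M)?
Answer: 11922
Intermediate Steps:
X(G) = 82 + 2*G**2 (X(G) = (G**2 + G**2) + 82 = 2*G**2 + 82 = 82 + 2*G**2)
o(M) = 1/2 (o(M) = M/((2*M)) = M*(1/(2*M)) = 1/2)
X(109)*o(-4) = (82 + 2*109**2)*(1/2) = (82 + 2*11881)*(1/2) = (82 + 23762)*(1/2) = 23844*(1/2) = 11922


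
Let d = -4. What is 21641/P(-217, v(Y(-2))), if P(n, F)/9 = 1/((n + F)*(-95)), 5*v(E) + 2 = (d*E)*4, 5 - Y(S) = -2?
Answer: 493003621/9 ≈ 5.4778e+7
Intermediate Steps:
Y(S) = 7 (Y(S) = 5 - 1*(-2) = 5 + 2 = 7)
v(E) = -2/5 - 16*E/5 (v(E) = -2/5 + (-4*E*4)/5 = -2/5 + (-16*E)/5 = -2/5 - 16*E/5)
P(n, F) = -9/(95*(F + n)) (P(n, F) = 9*(1/((n + F)*(-95))) = 9*(-1/95/(F + n)) = 9*(-1/(95*(F + n))) = -9/(95*(F + n)))
21641/P(-217, v(Y(-2))) = 21641/((-9/(95*(-2/5 - 16/5*7) + 95*(-217)))) = 21641/((-9/(95*(-2/5 - 112/5) - 20615))) = 21641/((-9/(95*(-114/5) - 20615))) = 21641/((-9/(-2166 - 20615))) = 21641/((-9/(-22781))) = 21641/((-9*(-1/22781))) = 21641/(9/22781) = 21641*(22781/9) = 493003621/9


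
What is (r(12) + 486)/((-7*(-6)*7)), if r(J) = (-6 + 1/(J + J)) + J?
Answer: 241/144 ≈ 1.6736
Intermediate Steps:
r(J) = -6 + J + 1/(2*J) (r(J) = (-6 + 1/(2*J)) + J = -6 + J + 1/(2*J))
(r(12) + 486)/((-7*(-6)*7)) = ((-6 + 12 + (½)/12) + 486)/((-7*(-6)*7)) = ((-6 + 12 + (½)*(1/12)) + 486)/((42*7)) = ((-6 + 12 + 1/24) + 486)/294 = (145/24 + 486)*(1/294) = (11809/24)*(1/294) = 241/144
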